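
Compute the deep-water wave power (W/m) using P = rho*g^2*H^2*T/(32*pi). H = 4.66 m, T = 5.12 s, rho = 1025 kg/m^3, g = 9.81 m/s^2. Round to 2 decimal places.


P = rho * g^2 * H^2 * T / (32 * pi)
P = 1025 * 9.81^2 * 4.66^2 * 5.12 / (32 * pi)
P = 1025 * 96.2361 * 21.7156 * 5.12 / 100.53096
P = 109094.74 W/m

109094.74


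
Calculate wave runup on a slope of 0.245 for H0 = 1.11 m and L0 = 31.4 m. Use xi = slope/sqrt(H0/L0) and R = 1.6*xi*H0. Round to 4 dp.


xi = slope / sqrt(H0/L0)
H0/L0 = 1.11/31.4 = 0.035350
sqrt(0.035350) = 0.188017
xi = 0.245 / 0.188017 = 1.303075
R = 1.6 * xi * H0 = 1.6 * 1.303075 * 1.11
R = 2.3143 m

2.3143


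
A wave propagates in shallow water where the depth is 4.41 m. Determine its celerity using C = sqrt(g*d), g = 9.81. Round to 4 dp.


Using the shallow-water approximation:
C = sqrt(g * d) = sqrt(9.81 * 4.41)
C = sqrt(43.2621)
C = 6.5774 m/s

6.5774


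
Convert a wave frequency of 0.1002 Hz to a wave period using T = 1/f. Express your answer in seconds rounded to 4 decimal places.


T = 1 / f
T = 1 / 0.1002
T = 9.9800 s

9.9800


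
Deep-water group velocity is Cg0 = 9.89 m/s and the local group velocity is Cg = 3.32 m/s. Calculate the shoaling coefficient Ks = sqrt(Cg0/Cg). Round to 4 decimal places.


Ks = sqrt(Cg0 / Cg)
Ks = sqrt(9.89 / 3.32)
Ks = sqrt(2.9789)
Ks = 1.7260

1.7260


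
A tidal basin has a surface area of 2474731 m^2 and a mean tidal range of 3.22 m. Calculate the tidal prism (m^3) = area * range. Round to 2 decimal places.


Tidal prism = Area * Tidal range
P = 2474731 * 3.22
P = 7968633.82 m^3

7968633.82


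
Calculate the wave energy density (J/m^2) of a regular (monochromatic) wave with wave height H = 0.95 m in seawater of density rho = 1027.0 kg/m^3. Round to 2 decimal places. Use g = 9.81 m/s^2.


E = (1/8) * rho * g * H^2
E = (1/8) * 1027.0 * 9.81 * 0.95^2
E = 0.125 * 1027.0 * 9.81 * 0.9025
E = 1136.57 J/m^2

1136.57


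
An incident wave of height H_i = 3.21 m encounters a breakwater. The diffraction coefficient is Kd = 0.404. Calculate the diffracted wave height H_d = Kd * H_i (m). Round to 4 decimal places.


H_d = Kd * H_i
H_d = 0.404 * 3.21
H_d = 1.2968 m

1.2968


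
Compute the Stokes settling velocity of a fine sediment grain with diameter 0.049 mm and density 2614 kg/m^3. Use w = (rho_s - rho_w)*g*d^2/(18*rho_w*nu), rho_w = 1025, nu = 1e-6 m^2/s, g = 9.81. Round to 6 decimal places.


w = (rho_s - rho_w) * g * d^2 / (18 * rho_w * nu)
d = 0.049 mm = 0.000049 m
rho_s - rho_w = 2614 - 1025 = 1589
Numerator = 1589 * 9.81 * (0.000049)^2 = 0.000037427004
Denominator = 18 * 1025 * 1e-6 = 0.018450
w = 0.002029 m/s

0.002029


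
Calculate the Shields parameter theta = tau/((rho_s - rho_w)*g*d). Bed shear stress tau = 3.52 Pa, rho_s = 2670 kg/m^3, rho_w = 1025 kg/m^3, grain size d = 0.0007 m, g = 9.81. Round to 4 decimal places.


theta = tau / ((rho_s - rho_w) * g * d)
rho_s - rho_w = 2670 - 1025 = 1645
Denominator = 1645 * 9.81 * 0.0007 = 11.296215
theta = 3.52 / 11.296215
theta = 0.3116

0.3116


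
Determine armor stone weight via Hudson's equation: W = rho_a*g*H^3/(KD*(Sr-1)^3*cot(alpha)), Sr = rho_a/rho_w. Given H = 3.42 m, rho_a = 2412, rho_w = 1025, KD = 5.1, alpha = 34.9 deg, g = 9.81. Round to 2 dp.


Sr = rho_a / rho_w = 2412 / 1025 = 2.353171
(Sr - 1) = 1.353171
(Sr - 1)^3 = 2.477752
cot(34.9) = 1 / tan(34.9) = 1 / 0.697610 = 1.433466
Numerator = 2412 * 9.81 * 3.42^3 = 946508.7410
Denominator = 5.1 * 2.477752 * 1.433466 = 18.114046
W = 946508.7410 / 18.114046
W = 52252.75 N

52252.75


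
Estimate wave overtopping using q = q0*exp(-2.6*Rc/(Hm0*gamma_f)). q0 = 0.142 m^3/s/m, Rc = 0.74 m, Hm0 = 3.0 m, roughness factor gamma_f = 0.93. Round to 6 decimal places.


q = q0 * exp(-2.6 * Rc / (Hm0 * gamma_f))
Exponent = -2.6 * 0.74 / (3.0 * 0.93)
= -2.6 * 0.74 / 2.7900
= -0.689606
exp(-0.689606) = 0.501774
q = 0.142 * 0.501774
q = 0.071252 m^3/s/m

0.071252


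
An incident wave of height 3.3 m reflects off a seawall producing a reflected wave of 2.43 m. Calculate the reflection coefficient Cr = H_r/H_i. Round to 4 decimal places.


Cr = H_r / H_i
Cr = 2.43 / 3.3
Cr = 0.7364

0.7364


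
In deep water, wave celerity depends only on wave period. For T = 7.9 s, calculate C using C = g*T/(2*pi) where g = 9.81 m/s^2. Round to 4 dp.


We use the deep-water celerity formula:
C = g * T / (2 * pi)
C = 9.81 * 7.9 / (2 * 3.14159...)
C = 77.499000 / 6.283185
C = 12.3343 m/s

12.3343


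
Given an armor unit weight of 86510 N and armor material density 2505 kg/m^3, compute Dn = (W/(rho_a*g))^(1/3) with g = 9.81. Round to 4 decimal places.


V = W / (rho_a * g)
V = 86510 / (2505 * 9.81)
V = 86510 / 24574.05
V = 3.520380 m^3
Dn = V^(1/3) = 3.520380^(1/3)
Dn = 1.5212 m

1.5212


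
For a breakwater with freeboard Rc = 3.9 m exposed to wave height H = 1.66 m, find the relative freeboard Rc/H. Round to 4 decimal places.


Relative freeboard = Rc / H
= 3.9 / 1.66
= 2.3494

2.3494


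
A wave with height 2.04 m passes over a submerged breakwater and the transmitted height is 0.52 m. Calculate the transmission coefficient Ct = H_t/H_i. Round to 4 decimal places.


Ct = H_t / H_i
Ct = 0.52 / 2.04
Ct = 0.2549

0.2549


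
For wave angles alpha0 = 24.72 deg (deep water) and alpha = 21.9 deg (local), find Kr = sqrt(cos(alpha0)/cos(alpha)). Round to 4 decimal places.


Kr = sqrt(cos(alpha0) / cos(alpha))
cos(24.72) = 0.908362
cos(21.9) = 0.927836
Kr = sqrt(0.908362 / 0.927836)
Kr = sqrt(0.979011)
Kr = 0.9895

0.9895


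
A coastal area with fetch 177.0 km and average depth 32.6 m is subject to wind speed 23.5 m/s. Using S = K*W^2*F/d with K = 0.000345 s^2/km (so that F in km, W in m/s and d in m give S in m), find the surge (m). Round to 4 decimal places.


S = K * W^2 * F / d
W^2 = 23.5^2 = 552.25
S = 0.000345 * 552.25 * 177.0 / 32.6
Numerator = 0.000345 * 552.25 * 177.0 = 33.723146
S = 33.723146 / 32.6 = 1.0345 m

1.0345


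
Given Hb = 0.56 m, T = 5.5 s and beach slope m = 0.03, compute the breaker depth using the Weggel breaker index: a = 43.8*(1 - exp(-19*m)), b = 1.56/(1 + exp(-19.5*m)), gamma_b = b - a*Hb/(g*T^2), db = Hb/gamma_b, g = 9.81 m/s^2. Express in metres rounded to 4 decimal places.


a = 43.8 * (1 - exp(-19 * m))
exp(-19 * 0.03) = exp(-0.5700) = 0.565525
a = 43.8 * (1 - 0.565525) = 19.029986
b = 1.56 / (1 + exp(-19.5 * m))
exp(-19.5 * 0.03) = exp(-0.5850) = 0.557106
b = 1.56 / (1 + 0.557106) = 1.001859
Hb / (g * T^2) = 0.56 / (9.81 * 5.5^2) = 0.56 / 296.7525 = 0.00188709
gamma_b = b - a * Hb/(g*T^2) = 1.001859 - 19.029986 * 0.00188709 = 0.965947
db = Hb / gamma_b = 0.56 / 0.965947
db = 0.5797 m

0.5797


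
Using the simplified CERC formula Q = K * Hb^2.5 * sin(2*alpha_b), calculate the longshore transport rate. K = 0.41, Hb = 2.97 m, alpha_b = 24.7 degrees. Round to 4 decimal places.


Q = K * Hb^2.5 * sin(2 * alpha_b)
Hb^2.5 = 2.97^2.5 = 15.201664
sin(2 * 24.7) = sin(49.4) = 0.759271
Q = 0.41 * 15.201664 * 0.759271
Q = 4.7323 m^3/s

4.7323


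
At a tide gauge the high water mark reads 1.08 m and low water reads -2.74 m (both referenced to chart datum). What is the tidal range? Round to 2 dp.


Tidal range = High water - Low water
Tidal range = 1.08 - (-2.74)
Tidal range = 3.82 m

3.82


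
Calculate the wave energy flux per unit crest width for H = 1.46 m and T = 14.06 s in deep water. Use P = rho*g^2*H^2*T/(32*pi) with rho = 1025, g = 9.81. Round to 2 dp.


P = rho * g^2 * H^2 * T / (32 * pi)
P = 1025 * 9.81^2 * 1.46^2 * 14.06 / (32 * pi)
P = 1025 * 96.2361 * 2.1316 * 14.06 / 100.53096
P = 29407.16 W/m

29407.16


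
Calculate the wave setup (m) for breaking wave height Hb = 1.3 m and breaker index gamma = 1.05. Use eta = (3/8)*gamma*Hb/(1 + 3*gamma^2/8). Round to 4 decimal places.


eta = (3/8) * gamma * Hb / (1 + 3*gamma^2/8)
Numerator = (3/8) * 1.05 * 1.3 = 0.511875
Denominator = 1 + 3*1.05^2/8 = 1 + 0.413438 = 1.413438
eta = 0.511875 / 1.413438
eta = 0.3621 m

0.3621


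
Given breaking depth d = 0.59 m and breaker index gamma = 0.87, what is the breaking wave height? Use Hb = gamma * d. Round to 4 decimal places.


Hb = gamma * d
Hb = 0.87 * 0.59
Hb = 0.5133 m

0.5133


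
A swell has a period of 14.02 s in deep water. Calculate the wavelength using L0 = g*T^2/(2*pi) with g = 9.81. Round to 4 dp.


L0 = g * T^2 / (2 * pi)
L0 = 9.81 * 14.02^2 / (2 * pi)
L0 = 9.81 * 196.5604 / 6.28319
L0 = 1928.2575 / 6.28319
L0 = 306.8917 m

306.8917


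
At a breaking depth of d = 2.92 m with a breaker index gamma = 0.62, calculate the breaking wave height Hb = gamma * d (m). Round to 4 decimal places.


Hb = gamma * d
Hb = 0.62 * 2.92
Hb = 1.8104 m

1.8104


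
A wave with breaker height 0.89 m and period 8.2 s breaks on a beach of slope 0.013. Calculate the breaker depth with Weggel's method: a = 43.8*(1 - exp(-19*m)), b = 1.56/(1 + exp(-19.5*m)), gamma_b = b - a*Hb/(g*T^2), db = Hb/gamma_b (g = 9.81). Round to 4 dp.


a = 43.8 * (1 - exp(-19 * m))
exp(-19 * 0.013) = exp(-0.2470) = 0.781141
a = 43.8 * (1 - 0.781141) = 9.586038
b = 1.56 / (1 + exp(-19.5 * m))
exp(-19.5 * 0.013) = exp(-0.2535) = 0.776080
b = 1.56 / (1 + 0.776080) = 0.878339
Hb / (g * T^2) = 0.89 / (9.81 * 8.2^2) = 0.89 / 659.6244 = 0.00134925
gamma_b = b - a * Hb/(g*T^2) = 0.878339 - 9.586038 * 0.00134925 = 0.865405
db = Hb / gamma_b = 0.89 / 0.865405
db = 1.0284 m

1.0284


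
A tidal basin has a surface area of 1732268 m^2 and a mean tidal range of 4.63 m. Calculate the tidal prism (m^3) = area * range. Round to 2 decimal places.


Tidal prism = Area * Tidal range
P = 1732268 * 4.63
P = 8020400.84 m^3

8020400.84


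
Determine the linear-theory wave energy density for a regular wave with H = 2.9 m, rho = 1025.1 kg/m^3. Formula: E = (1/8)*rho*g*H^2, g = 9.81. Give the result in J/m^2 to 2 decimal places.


E = (1/8) * rho * g * H^2
E = (1/8) * 1025.1 * 9.81 * 2.9^2
E = 0.125 * 1025.1 * 9.81 * 8.4100
E = 10571.61 J/m^2

10571.61


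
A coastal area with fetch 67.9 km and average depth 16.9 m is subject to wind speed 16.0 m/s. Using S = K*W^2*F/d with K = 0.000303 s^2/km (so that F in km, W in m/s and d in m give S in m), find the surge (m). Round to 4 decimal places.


S = K * W^2 * F / d
W^2 = 16.0^2 = 256.00
S = 0.000303 * 256.00 * 67.9 / 16.9
Numerator = 0.000303 * 256.00 * 67.9 = 5.266867
S = 5.266867 / 16.9 = 0.3116 m

0.3116


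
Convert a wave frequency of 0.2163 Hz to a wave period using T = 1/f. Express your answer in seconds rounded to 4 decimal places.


T = 1 / f
T = 1 / 0.2163
T = 4.6232 s

4.6232


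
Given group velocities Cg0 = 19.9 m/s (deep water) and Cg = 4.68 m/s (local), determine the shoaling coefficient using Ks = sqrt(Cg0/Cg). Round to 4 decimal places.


Ks = sqrt(Cg0 / Cg)
Ks = sqrt(19.9 / 4.68)
Ks = sqrt(4.2521)
Ks = 2.0621

2.0621


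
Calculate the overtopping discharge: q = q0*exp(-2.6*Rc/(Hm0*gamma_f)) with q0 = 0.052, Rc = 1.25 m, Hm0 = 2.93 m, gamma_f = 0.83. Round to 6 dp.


q = q0 * exp(-2.6 * Rc / (Hm0 * gamma_f))
Exponent = -2.6 * 1.25 / (2.93 * 0.83)
= -2.6 * 1.25 / 2.4319
= -1.336404
exp(-1.336404) = 0.262789
q = 0.052 * 0.262789
q = 0.013665 m^3/s/m

0.013665


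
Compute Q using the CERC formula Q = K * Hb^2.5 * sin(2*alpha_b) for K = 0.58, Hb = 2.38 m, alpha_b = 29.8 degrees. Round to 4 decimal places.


Q = K * Hb^2.5 * sin(2 * alpha_b)
Hb^2.5 = 2.38^2.5 = 8.738611
sin(2 * 29.8) = sin(59.6) = 0.862514
Q = 0.58 * 8.738611 * 0.862514
Q = 4.3716 m^3/s

4.3716


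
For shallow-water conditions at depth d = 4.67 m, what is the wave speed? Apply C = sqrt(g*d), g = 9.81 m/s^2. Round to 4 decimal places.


Using the shallow-water approximation:
C = sqrt(g * d) = sqrt(9.81 * 4.67)
C = sqrt(45.8127)
C = 6.7685 m/s

6.7685


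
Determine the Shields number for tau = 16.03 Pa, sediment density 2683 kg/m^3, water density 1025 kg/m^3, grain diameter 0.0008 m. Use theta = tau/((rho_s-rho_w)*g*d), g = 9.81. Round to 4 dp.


theta = tau / ((rho_s - rho_w) * g * d)
rho_s - rho_w = 2683 - 1025 = 1658
Denominator = 1658 * 9.81 * 0.0008 = 13.011984
theta = 16.03 / 13.011984
theta = 1.2319

1.2319


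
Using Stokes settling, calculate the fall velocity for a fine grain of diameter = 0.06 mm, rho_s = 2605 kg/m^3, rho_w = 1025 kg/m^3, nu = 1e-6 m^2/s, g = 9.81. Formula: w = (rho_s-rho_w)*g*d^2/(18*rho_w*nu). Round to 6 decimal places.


w = (rho_s - rho_w) * g * d^2 / (18 * rho_w * nu)
d = 0.06 mm = 0.000060 m
rho_s - rho_w = 2605 - 1025 = 1580
Numerator = 1580 * 9.81 * (0.000060)^2 = 0.000055799280
Denominator = 18 * 1025 * 1e-6 = 0.018450
w = 0.003024 m/s

0.003024


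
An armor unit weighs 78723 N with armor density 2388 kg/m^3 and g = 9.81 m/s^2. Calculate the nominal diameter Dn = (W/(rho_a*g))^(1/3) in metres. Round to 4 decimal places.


V = W / (rho_a * g)
V = 78723 / (2388 * 9.81)
V = 78723 / 23426.28
V = 3.360457 m^3
Dn = V^(1/3) = 3.360457^(1/3)
Dn = 1.4978 m

1.4978


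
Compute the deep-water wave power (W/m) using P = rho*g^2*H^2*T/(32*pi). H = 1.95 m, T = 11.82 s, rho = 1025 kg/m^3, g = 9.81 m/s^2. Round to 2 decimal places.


P = rho * g^2 * H^2 * T / (32 * pi)
P = 1025 * 9.81^2 * 1.95^2 * 11.82 / (32 * pi)
P = 1025 * 96.2361 * 3.8025 * 11.82 / 100.53096
P = 44101.03 W/m

44101.03


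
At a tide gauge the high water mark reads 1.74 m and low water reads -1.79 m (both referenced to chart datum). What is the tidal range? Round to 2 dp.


Tidal range = High water - Low water
Tidal range = 1.74 - (-1.79)
Tidal range = 3.53 m

3.53


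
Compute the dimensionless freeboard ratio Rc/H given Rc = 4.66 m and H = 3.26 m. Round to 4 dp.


Relative freeboard = Rc / H
= 4.66 / 3.26
= 1.4294

1.4294


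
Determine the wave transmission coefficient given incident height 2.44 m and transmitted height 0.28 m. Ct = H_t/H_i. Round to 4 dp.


Ct = H_t / H_i
Ct = 0.28 / 2.44
Ct = 0.1148

0.1148


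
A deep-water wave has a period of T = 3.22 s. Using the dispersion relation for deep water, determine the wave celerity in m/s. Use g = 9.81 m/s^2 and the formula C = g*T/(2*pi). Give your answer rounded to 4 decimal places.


We use the deep-water celerity formula:
C = g * T / (2 * pi)
C = 9.81 * 3.22 / (2 * 3.14159...)
C = 31.588200 / 6.283185
C = 5.0274 m/s

5.0274


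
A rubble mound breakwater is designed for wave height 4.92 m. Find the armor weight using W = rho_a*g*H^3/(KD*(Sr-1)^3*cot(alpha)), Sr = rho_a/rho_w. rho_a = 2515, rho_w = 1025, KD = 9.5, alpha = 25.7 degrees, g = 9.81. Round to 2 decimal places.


Sr = rho_a / rho_w = 2515 / 1025 = 2.453659
(Sr - 1) = 1.453659
(Sr - 1)^3 = 3.071759
cot(25.7) = 1 / tan(25.7) = 1 / 0.481267 = 2.077847
Numerator = 2515 * 9.81 * 4.92^3 = 2938341.7443
Denominator = 9.5 * 3.071759 * 2.077847 = 60.635125
W = 2938341.7443 / 60.635125
W = 48459.40 N

48459.40


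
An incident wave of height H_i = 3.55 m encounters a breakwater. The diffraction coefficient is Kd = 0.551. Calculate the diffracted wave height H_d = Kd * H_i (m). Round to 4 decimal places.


H_d = Kd * H_i
H_d = 0.551 * 3.55
H_d = 1.9561 m

1.9561


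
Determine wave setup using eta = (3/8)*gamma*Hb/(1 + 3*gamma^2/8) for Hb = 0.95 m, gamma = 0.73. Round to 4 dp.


eta = (3/8) * gamma * Hb / (1 + 3*gamma^2/8)
Numerator = (3/8) * 0.73 * 0.95 = 0.260062
Denominator = 1 + 3*0.73^2/8 = 1 + 0.199838 = 1.199838
eta = 0.260062 / 1.199838
eta = 0.2167 m

0.2167


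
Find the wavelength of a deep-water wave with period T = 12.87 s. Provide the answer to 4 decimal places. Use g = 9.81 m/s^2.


L0 = g * T^2 / (2 * pi)
L0 = 9.81 * 12.87^2 / (2 * pi)
L0 = 9.81 * 165.6369 / 6.28319
L0 = 1624.8980 / 6.28319
L0 = 258.6105 m

258.6105


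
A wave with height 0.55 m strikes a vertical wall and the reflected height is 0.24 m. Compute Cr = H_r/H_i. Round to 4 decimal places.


Cr = H_r / H_i
Cr = 0.24 / 0.55
Cr = 0.4364

0.4364


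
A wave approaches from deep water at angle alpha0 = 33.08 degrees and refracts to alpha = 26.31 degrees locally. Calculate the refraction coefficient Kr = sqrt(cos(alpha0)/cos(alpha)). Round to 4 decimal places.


Kr = sqrt(cos(alpha0) / cos(alpha))
cos(33.08) = 0.837909
cos(26.31) = 0.896409
Kr = sqrt(0.837909 / 0.896409)
Kr = sqrt(0.934740)
Kr = 0.9668

0.9668


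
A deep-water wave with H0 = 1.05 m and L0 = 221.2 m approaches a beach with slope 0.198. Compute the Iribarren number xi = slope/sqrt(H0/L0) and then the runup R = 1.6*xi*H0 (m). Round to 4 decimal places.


xi = slope / sqrt(H0/L0)
H0/L0 = 1.05/221.2 = 0.004747
sqrt(0.004747) = 0.068897
xi = 0.198 / 0.068897 = 2.873843
R = 1.6 * xi * H0 = 1.6 * 2.873843 * 1.05
R = 4.8281 m

4.8281


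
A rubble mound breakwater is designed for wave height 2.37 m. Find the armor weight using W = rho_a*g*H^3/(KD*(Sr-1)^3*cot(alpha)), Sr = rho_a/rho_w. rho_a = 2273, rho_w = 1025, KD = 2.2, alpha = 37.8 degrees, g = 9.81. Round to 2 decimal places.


Sr = rho_a / rho_w = 2273 / 1025 = 2.217561
(Sr - 1) = 1.217561
(Sr - 1)^3 = 1.804979
cot(37.8) = 1 / tan(37.8) = 1 / 0.775680 = 1.289192
Numerator = 2273 * 9.81 * 2.37^3 = 296833.8884
Denominator = 2.2 * 1.804979 * 1.289192 = 5.119323
W = 296833.8884 / 5.119323
W = 57983.04 N

57983.04


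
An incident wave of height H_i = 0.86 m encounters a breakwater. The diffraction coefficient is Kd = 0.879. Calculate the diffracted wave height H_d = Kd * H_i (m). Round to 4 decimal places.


H_d = Kd * H_i
H_d = 0.879 * 0.86
H_d = 0.7559 m

0.7559


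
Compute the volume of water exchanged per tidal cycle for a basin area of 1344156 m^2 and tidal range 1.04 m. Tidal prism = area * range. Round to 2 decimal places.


Tidal prism = Area * Tidal range
P = 1344156 * 1.04
P = 1397922.24 m^3

1397922.24


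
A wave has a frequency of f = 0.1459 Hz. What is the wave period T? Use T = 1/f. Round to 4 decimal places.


T = 1 / f
T = 1 / 0.1459
T = 6.8540 s

6.8540


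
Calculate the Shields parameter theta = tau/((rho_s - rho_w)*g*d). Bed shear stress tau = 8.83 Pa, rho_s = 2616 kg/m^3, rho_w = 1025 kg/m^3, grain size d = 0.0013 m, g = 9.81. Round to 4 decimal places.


theta = tau / ((rho_s - rho_w) * g * d)
rho_s - rho_w = 2616 - 1025 = 1591
Denominator = 1591 * 9.81 * 0.0013 = 20.290023
theta = 8.83 / 20.290023
theta = 0.4352

0.4352


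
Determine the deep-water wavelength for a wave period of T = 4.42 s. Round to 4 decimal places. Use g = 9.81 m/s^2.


L0 = g * T^2 / (2 * pi)
L0 = 9.81 * 4.42^2 / (2 * pi)
L0 = 9.81 * 19.5364 / 6.28319
L0 = 191.6521 / 6.28319
L0 = 30.5024 m

30.5024


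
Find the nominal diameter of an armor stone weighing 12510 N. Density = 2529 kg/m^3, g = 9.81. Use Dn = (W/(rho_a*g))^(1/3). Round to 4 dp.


V = W / (rho_a * g)
V = 12510 / (2529 * 9.81)
V = 12510 / 24809.49
V = 0.504243 m^3
Dn = V^(1/3) = 0.504243^(1/3)
Dn = 0.7959 m

0.7959


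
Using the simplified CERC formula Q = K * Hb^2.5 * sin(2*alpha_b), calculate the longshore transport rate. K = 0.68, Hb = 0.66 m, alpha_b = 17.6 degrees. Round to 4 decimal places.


Q = K * Hb^2.5 * sin(2 * alpha_b)
Hb^2.5 = 0.66^2.5 = 0.353883
sin(2 * 17.6) = sin(35.2) = 0.576432
Q = 0.68 * 0.353883 * 0.576432
Q = 0.1387 m^3/s

0.1387


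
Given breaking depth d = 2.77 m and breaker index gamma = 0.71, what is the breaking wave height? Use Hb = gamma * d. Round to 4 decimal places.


Hb = gamma * d
Hb = 0.71 * 2.77
Hb = 1.9667 m

1.9667


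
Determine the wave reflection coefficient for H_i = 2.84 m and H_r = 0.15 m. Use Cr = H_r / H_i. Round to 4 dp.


Cr = H_r / H_i
Cr = 0.15 / 2.84
Cr = 0.0528

0.0528


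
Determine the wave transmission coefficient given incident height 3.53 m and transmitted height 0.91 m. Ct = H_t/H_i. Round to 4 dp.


Ct = H_t / H_i
Ct = 0.91 / 3.53
Ct = 0.2578

0.2578


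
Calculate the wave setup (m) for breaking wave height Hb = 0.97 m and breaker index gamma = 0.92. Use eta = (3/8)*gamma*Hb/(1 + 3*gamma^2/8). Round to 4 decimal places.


eta = (3/8) * gamma * Hb / (1 + 3*gamma^2/8)
Numerator = (3/8) * 0.92 * 0.97 = 0.334650
Denominator = 1 + 3*0.92^2/8 = 1 + 0.317400 = 1.317400
eta = 0.334650 / 1.317400
eta = 0.2540 m

0.2540


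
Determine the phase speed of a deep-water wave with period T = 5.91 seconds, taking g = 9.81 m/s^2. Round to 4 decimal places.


We use the deep-water celerity formula:
C = g * T / (2 * pi)
C = 9.81 * 5.91 / (2 * 3.14159...)
C = 57.977100 / 6.283185
C = 9.2273 m/s

9.2273


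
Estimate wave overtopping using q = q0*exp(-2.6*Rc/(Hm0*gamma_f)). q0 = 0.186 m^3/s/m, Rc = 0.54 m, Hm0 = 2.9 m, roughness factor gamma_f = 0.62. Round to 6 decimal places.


q = q0 * exp(-2.6 * Rc / (Hm0 * gamma_f))
Exponent = -2.6 * 0.54 / (2.9 * 0.62)
= -2.6 * 0.54 / 1.7980
= -0.780868
exp(-0.780868) = 0.458008
q = 0.186 * 0.458008
q = 0.085190 m^3/s/m

0.085190


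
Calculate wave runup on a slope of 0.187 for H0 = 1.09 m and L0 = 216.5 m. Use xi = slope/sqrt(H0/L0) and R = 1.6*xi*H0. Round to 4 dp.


xi = slope / sqrt(H0/L0)
H0/L0 = 1.09/216.5 = 0.005035
sqrt(0.005035) = 0.070955
xi = 0.187 / 0.070955 = 2.635465
R = 1.6 * xi * H0 = 1.6 * 2.635465 * 1.09
R = 4.5963 m

4.5963


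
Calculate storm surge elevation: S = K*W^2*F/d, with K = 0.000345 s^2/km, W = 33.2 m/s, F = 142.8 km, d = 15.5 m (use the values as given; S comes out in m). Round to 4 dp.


S = K * W^2 * F / d
W^2 = 33.2^2 = 1102.24
S = 0.000345 * 1102.24 * 142.8 / 15.5
Numerator = 0.000345 * 1102.24 * 142.8 = 54.302956
S = 54.302956 / 15.5 = 3.5034 m

3.5034


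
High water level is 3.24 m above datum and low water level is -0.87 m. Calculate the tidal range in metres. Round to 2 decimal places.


Tidal range = High water - Low water
Tidal range = 3.24 - (-0.87)
Tidal range = 4.11 m

4.11


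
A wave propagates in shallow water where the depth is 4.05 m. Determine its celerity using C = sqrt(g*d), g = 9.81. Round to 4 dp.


Using the shallow-water approximation:
C = sqrt(g * d) = sqrt(9.81 * 4.05)
C = sqrt(39.7305)
C = 6.3032 m/s

6.3032


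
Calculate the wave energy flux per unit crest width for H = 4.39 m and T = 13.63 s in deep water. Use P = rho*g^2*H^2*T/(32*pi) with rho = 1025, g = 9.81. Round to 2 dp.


P = rho * g^2 * H^2 * T / (32 * pi)
P = 1025 * 9.81^2 * 4.39^2 * 13.63 / (32 * pi)
P = 1025 * 96.2361 * 19.2721 * 13.63 / 100.53096
P = 257743.03 W/m

257743.03


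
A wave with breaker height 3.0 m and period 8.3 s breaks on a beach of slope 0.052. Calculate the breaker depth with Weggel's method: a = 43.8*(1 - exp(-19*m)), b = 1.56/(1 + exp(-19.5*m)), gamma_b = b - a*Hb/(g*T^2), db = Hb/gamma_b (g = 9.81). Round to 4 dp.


a = 43.8 * (1 - exp(-19 * m))
exp(-19 * 0.052) = exp(-0.9880) = 0.372321
a = 43.8 * (1 - 0.372321) = 27.492358
b = 1.56 / (1 + exp(-19.5 * m))
exp(-19.5 * 0.052) = exp(-1.0140) = 0.362765
b = 1.56 / (1 + 0.362765) = 1.144731
Hb / (g * T^2) = 3.0 / (9.81 * 8.3^2) = 3.0 / 675.8109 = 0.00443911
gamma_b = b - a * Hb/(g*T^2) = 1.144731 - 27.492358 * 0.00443911 = 1.022690
db = Hb / gamma_b = 3.0 / 1.022690
db = 2.9334 m

2.9334


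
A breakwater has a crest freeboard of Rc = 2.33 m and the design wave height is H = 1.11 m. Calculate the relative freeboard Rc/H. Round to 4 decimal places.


Relative freeboard = Rc / H
= 2.33 / 1.11
= 2.0991

2.0991


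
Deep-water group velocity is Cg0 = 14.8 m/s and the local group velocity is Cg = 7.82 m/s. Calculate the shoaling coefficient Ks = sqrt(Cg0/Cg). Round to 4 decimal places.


Ks = sqrt(Cg0 / Cg)
Ks = sqrt(14.8 / 7.82)
Ks = sqrt(1.8926)
Ks = 1.3757

1.3757


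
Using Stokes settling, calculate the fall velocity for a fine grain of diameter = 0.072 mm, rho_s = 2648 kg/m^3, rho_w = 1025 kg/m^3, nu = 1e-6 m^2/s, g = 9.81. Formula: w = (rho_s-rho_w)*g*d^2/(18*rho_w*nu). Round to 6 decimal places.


w = (rho_s - rho_w) * g * d^2 / (18 * rho_w * nu)
d = 0.072 mm = 0.000072 m
rho_s - rho_w = 2648 - 1025 = 1623
Numerator = 1623 * 9.81 * (0.000072)^2 = 0.000082537730
Denominator = 18 * 1025 * 1e-6 = 0.018450
w = 0.004474 m/s

0.004474


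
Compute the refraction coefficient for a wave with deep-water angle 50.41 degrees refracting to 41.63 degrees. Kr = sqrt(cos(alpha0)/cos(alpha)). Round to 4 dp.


Kr = sqrt(cos(alpha0) / cos(alpha))
cos(50.41) = 0.637290
cos(41.63) = 0.747450
Kr = sqrt(0.637290 / 0.747450)
Kr = sqrt(0.852618)
Kr = 0.9234

0.9234


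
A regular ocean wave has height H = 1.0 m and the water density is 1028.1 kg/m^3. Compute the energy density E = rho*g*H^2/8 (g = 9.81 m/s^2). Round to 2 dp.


E = (1/8) * rho * g * H^2
E = (1/8) * 1028.1 * 9.81 * 1.0^2
E = 0.125 * 1028.1 * 9.81 * 1.0000
E = 1260.71 J/m^2

1260.71


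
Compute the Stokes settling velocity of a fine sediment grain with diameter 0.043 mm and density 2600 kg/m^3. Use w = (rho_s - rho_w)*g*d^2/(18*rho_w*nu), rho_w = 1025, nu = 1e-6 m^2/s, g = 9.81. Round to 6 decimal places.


w = (rho_s - rho_w) * g * d^2 / (18 * rho_w * nu)
d = 0.043 mm = 0.000043 m
rho_s - rho_w = 2600 - 1025 = 1575
Numerator = 1575 * 9.81 * (0.000043)^2 = 0.000028568437
Denominator = 18 * 1025 * 1e-6 = 0.018450
w = 0.001548 m/s

0.001548


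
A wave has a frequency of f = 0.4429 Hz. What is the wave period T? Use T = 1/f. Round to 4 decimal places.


T = 1 / f
T = 1 / 0.4429
T = 2.2578 s

2.2578


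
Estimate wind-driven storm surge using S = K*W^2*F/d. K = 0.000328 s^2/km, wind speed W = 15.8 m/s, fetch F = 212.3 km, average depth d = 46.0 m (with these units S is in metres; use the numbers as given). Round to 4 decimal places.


S = K * W^2 * F / d
W^2 = 15.8^2 = 249.64
S = 0.000328 * 249.64 * 212.3 / 46.0
Numerator = 0.000328 * 249.64 * 212.3 = 17.383532
S = 17.383532 / 46.0 = 0.3779 m

0.3779


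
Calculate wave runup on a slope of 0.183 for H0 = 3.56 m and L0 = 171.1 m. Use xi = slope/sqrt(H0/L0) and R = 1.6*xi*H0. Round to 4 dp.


xi = slope / sqrt(H0/L0)
H0/L0 = 3.56/171.1 = 0.020807
sqrt(0.020807) = 0.144245
xi = 0.183 / 0.144245 = 1.268677
R = 1.6 * xi * H0 = 1.6 * 1.268677 * 3.56
R = 7.2264 m

7.2264


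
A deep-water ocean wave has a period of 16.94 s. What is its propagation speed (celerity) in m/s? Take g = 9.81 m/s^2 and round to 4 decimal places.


We use the deep-water celerity formula:
C = g * T / (2 * pi)
C = 9.81 * 16.94 / (2 * 3.14159...)
C = 166.181400 / 6.283185
C = 26.4486 m/s

26.4486


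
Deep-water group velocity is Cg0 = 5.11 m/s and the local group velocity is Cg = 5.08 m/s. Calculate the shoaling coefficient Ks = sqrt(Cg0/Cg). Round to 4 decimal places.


Ks = sqrt(Cg0 / Cg)
Ks = sqrt(5.11 / 5.08)
Ks = sqrt(1.0059)
Ks = 1.0029

1.0029


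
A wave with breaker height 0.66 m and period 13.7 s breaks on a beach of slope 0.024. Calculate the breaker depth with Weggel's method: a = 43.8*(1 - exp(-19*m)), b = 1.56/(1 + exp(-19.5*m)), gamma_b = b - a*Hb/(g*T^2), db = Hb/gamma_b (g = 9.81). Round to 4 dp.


a = 43.8 * (1 - exp(-19 * m))
exp(-19 * 0.024) = exp(-0.4560) = 0.633814
a = 43.8 * (1 - 0.633814) = 16.038954
b = 1.56 / (1 + exp(-19.5 * m))
exp(-19.5 * 0.024) = exp(-0.4680) = 0.626254
b = 1.56 / (1 + 0.626254) = 0.959260
Hb / (g * T^2) = 0.66 / (9.81 * 13.7^2) = 0.66 / 1841.2389 = 0.00035845
gamma_b = b - a * Hb/(g*T^2) = 0.959260 - 16.038954 * 0.00035845 = 0.953511
db = Hb / gamma_b = 0.66 / 0.953511
db = 0.6922 m

0.6922


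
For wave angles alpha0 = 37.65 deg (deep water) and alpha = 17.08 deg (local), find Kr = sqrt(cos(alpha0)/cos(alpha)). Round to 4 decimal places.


Kr = sqrt(cos(alpha0) / cos(alpha))
cos(37.65) = 0.791757
cos(17.08) = 0.955896
Kr = sqrt(0.791757 / 0.955896)
Kr = sqrt(0.828288)
Kr = 0.9101

0.9101


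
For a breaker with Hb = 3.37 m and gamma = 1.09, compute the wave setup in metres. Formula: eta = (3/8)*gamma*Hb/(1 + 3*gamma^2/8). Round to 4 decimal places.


eta = (3/8) * gamma * Hb / (1 + 3*gamma^2/8)
Numerator = (3/8) * 1.09 * 3.37 = 1.377488
Denominator = 1 + 3*1.09^2/8 = 1 + 0.445538 = 1.445538
eta = 1.377488 / 1.445538
eta = 0.9529 m

0.9529


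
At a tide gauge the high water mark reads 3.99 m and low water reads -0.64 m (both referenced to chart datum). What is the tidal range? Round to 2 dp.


Tidal range = High water - Low water
Tidal range = 3.99 - (-0.64)
Tidal range = 4.63 m

4.63


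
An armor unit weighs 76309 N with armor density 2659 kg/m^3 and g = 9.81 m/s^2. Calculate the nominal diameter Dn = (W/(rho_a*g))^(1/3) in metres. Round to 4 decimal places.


V = W / (rho_a * g)
V = 76309 / (2659 * 9.81)
V = 76309 / 26084.79
V = 2.925421 m^3
Dn = V^(1/3) = 2.925421^(1/3)
Dn = 1.4302 m

1.4302


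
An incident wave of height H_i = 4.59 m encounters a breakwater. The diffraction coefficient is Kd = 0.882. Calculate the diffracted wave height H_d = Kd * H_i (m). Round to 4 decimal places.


H_d = Kd * H_i
H_d = 0.882 * 4.59
H_d = 4.0484 m

4.0484


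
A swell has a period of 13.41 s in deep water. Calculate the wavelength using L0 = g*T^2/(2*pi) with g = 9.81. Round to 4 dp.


L0 = g * T^2 / (2 * pi)
L0 = 9.81 * 13.41^2 / (2 * pi)
L0 = 9.81 * 179.8281 / 6.28319
L0 = 1764.1137 / 6.28319
L0 = 280.7674 m

280.7674


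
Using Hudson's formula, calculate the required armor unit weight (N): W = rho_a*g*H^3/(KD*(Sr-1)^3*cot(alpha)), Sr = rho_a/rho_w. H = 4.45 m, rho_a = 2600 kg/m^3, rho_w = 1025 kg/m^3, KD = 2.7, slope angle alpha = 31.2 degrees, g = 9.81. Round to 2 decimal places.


Sr = rho_a / rho_w = 2600 / 1025 = 2.536585
(Sr - 1) = 1.536585
(Sr - 1)^3 = 3.628023
cot(31.2) = 1 / tan(31.2) = 1 / 0.605622 = 1.651196
Numerator = 2600 * 9.81 * 4.45^3 = 2247617.4143
Denominator = 2.7 * 3.628023 * 1.651196 = 16.174562
W = 2247617.4143 / 16.174562
W = 138960.01 N

138960.01


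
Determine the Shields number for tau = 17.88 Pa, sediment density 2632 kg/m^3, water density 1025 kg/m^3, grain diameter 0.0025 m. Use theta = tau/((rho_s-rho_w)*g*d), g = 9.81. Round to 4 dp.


theta = tau / ((rho_s - rho_w) * g * d)
rho_s - rho_w = 2632 - 1025 = 1607
Denominator = 1607 * 9.81 * 0.0025 = 39.411675
theta = 17.88 / 39.411675
theta = 0.4537

0.4537


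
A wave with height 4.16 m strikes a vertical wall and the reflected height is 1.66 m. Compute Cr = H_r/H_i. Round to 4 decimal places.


Cr = H_r / H_i
Cr = 1.66 / 4.16
Cr = 0.3990

0.3990


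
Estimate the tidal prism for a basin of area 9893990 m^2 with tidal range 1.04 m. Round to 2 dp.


Tidal prism = Area * Tidal range
P = 9893990 * 1.04
P = 10289749.60 m^3

10289749.60


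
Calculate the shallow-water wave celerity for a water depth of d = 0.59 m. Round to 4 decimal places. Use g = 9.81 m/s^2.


Using the shallow-water approximation:
C = sqrt(g * d) = sqrt(9.81 * 0.59)
C = sqrt(5.7879)
C = 2.4058 m/s

2.4058


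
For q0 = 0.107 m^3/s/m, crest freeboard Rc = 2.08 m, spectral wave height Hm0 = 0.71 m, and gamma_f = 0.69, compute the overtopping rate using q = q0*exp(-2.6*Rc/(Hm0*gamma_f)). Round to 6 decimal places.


q = q0 * exp(-2.6 * Rc / (Hm0 * gamma_f))
Exponent = -2.6 * 2.08 / (0.71 * 0.69)
= -2.6 * 2.08 / 0.4899
= -11.038988
exp(-11.038988) = 0.000016
q = 0.107 * 0.000016
q = 0.000002 m^3/s/m

0.000002


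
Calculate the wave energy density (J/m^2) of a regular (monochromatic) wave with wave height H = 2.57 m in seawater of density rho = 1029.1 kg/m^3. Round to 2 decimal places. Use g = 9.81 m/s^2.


E = (1/8) * rho * g * H^2
E = (1/8) * 1029.1 * 9.81 * 2.57^2
E = 0.125 * 1029.1 * 9.81 * 6.6049
E = 8334.95 J/m^2

8334.95


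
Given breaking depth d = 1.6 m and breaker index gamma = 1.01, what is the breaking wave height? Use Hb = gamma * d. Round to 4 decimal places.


Hb = gamma * d
Hb = 1.01 * 1.6
Hb = 1.6160 m

1.6160


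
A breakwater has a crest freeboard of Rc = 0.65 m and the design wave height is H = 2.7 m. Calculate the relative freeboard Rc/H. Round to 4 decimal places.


Relative freeboard = Rc / H
= 0.65 / 2.7
= 0.2407

0.2407


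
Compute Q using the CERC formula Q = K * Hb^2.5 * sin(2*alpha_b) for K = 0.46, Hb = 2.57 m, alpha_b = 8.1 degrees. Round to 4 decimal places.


Q = K * Hb^2.5 * sin(2 * alpha_b)
Hb^2.5 = 2.57^2.5 = 10.588460
sin(2 * 8.1) = sin(16.2) = 0.278991
Q = 0.46 * 10.588460 * 0.278991
Q = 1.3589 m^3/s

1.3589


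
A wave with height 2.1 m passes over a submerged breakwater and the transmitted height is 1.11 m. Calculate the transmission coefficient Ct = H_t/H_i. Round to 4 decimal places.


Ct = H_t / H_i
Ct = 1.11 / 2.1
Ct = 0.5286

0.5286


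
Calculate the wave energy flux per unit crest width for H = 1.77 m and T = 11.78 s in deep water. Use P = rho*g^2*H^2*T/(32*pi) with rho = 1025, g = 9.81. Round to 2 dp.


P = rho * g^2 * H^2 * T / (32 * pi)
P = 1025 * 9.81^2 * 1.77^2 * 11.78 / (32 * pi)
P = 1025 * 96.2361 * 3.1329 * 11.78 / 100.53096
P = 36212.11 W/m

36212.11


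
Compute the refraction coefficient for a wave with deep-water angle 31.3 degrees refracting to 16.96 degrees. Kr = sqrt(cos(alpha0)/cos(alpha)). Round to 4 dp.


Kr = sqrt(cos(alpha0) / cos(alpha))
cos(31.3) = 0.854459
cos(16.96) = 0.956509
Kr = sqrt(0.854459 / 0.956509)
Kr = sqrt(0.893310)
Kr = 0.9452

0.9452


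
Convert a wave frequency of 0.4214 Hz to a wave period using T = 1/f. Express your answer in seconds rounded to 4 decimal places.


T = 1 / f
T = 1 / 0.4214
T = 2.3730 s

2.3730


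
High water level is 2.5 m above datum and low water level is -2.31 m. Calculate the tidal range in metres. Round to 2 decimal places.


Tidal range = High water - Low water
Tidal range = 2.5 - (-2.31)
Tidal range = 4.81 m

4.81


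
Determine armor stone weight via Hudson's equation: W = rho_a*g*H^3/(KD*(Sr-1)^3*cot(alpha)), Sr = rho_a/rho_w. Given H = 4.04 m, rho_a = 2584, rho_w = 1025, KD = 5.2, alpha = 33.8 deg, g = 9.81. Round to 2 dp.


Sr = rho_a / rho_w = 2584 / 1025 = 2.520976
(Sr - 1) = 1.520976
(Sr - 1)^3 = 3.518574
cot(33.8) = 1 / tan(33.8) = 1 / 0.669442 = 1.493782
Numerator = 2584 * 9.81 * 4.04^3 = 1671497.0407
Denominator = 5.2 * 3.518574 * 1.493782 = 27.331116
W = 1671497.0407 / 27.331116
W = 61157.29 N

61157.29


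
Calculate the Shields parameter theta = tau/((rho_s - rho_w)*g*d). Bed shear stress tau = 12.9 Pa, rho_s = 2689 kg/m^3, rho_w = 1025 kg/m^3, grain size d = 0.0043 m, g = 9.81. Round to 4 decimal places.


theta = tau / ((rho_s - rho_w) * g * d)
rho_s - rho_w = 2689 - 1025 = 1664
Denominator = 1664 * 9.81 * 0.0043 = 70.192512
theta = 12.9 / 70.192512
theta = 0.1838

0.1838


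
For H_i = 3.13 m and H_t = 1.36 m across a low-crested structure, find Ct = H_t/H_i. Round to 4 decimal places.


Ct = H_t / H_i
Ct = 1.36 / 3.13
Ct = 0.4345

0.4345


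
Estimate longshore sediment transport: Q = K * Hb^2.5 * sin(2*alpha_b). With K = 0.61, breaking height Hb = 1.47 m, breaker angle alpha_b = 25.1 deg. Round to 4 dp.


Q = K * Hb^2.5 * sin(2 * alpha_b)
Hb^2.5 = 1.47^2.5 = 2.619952
sin(2 * 25.1) = sin(50.2) = 0.768284
Q = 0.61 * 2.619952 * 0.768284
Q = 1.2278 m^3/s

1.2278


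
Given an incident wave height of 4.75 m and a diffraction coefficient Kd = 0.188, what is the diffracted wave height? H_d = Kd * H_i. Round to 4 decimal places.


H_d = Kd * H_i
H_d = 0.188 * 4.75
H_d = 0.8930 m

0.8930


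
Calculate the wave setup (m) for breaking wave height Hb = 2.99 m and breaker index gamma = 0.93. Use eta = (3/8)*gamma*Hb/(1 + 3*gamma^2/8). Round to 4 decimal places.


eta = (3/8) * gamma * Hb / (1 + 3*gamma^2/8)
Numerator = (3/8) * 0.93 * 2.99 = 1.042763
Denominator = 1 + 3*0.93^2/8 = 1 + 0.324338 = 1.324338
eta = 1.042763 / 1.324338
eta = 0.7874 m

0.7874


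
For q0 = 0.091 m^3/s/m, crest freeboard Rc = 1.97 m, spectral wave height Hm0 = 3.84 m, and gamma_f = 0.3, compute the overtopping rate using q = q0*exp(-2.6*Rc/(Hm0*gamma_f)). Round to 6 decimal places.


q = q0 * exp(-2.6 * Rc / (Hm0 * gamma_f))
Exponent = -2.6 * 1.97 / (3.84 * 0.3)
= -2.6 * 1.97 / 1.1520
= -4.446181
exp(-4.446181) = 0.011723
q = 0.091 * 0.011723
q = 0.001067 m^3/s/m

0.001067


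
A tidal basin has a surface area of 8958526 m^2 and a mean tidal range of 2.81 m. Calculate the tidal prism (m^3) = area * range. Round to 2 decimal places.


Tidal prism = Area * Tidal range
P = 8958526 * 2.81
P = 25173458.06 m^3

25173458.06


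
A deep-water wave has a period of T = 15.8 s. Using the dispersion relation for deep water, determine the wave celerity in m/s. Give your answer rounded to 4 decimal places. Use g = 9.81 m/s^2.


We use the deep-water celerity formula:
C = g * T / (2 * pi)
C = 9.81 * 15.8 / (2 * 3.14159...)
C = 154.998000 / 6.283185
C = 24.6687 m/s

24.6687


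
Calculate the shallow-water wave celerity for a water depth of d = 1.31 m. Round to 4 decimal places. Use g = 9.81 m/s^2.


Using the shallow-water approximation:
C = sqrt(g * d) = sqrt(9.81 * 1.31)
C = sqrt(12.8511)
C = 3.5848 m/s

3.5848


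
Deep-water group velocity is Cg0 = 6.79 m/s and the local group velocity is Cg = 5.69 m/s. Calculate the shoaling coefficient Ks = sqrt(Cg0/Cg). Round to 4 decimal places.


Ks = sqrt(Cg0 / Cg)
Ks = sqrt(6.79 / 5.69)
Ks = sqrt(1.1933)
Ks = 1.0924

1.0924


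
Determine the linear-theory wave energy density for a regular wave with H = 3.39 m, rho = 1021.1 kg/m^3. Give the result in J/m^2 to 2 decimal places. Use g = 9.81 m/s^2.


E = (1/8) * rho * g * H^2
E = (1/8) * 1021.1 * 9.81 * 3.39^2
E = 0.125 * 1021.1 * 9.81 * 11.4921
E = 14389.53 J/m^2

14389.53


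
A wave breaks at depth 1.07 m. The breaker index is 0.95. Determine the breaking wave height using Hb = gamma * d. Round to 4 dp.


Hb = gamma * d
Hb = 0.95 * 1.07
Hb = 1.0165 m

1.0165


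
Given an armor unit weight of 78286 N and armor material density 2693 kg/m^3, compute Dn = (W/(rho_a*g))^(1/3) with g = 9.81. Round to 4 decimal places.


V = W / (rho_a * g)
V = 78286 / (2693 * 9.81)
V = 78286 / 26418.33
V = 2.963321 m^3
Dn = V^(1/3) = 2.963321^(1/3)
Dn = 1.4363 m

1.4363


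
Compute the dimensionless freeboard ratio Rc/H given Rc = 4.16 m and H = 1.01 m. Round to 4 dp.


Relative freeboard = Rc / H
= 4.16 / 1.01
= 4.1188

4.1188


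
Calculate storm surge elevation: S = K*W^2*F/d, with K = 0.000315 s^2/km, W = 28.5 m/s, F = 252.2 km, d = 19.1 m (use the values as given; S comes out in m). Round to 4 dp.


S = K * W^2 * F / d
W^2 = 28.5^2 = 812.25
S = 0.000315 * 812.25 * 252.2 / 19.1
Numerator = 0.000315 * 812.25 * 252.2 = 64.527577
S = 64.527577 / 19.1 = 3.3784 m

3.3784


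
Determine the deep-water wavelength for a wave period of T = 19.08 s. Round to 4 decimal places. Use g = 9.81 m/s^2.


L0 = g * T^2 / (2 * pi)
L0 = 9.81 * 19.08^2 / (2 * pi)
L0 = 9.81 * 364.0464 / 6.28319
L0 = 3571.2952 / 6.28319
L0 = 568.3893 m

568.3893


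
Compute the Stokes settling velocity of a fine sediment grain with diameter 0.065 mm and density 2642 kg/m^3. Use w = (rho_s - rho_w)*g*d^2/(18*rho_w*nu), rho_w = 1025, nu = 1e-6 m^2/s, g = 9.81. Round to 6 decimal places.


w = (rho_s - rho_w) * g * d^2 / (18 * rho_w * nu)
d = 0.065 mm = 0.000065 m
rho_s - rho_w = 2642 - 1025 = 1617
Numerator = 1617 * 9.81 * (0.000065)^2 = 0.000067020203
Denominator = 18 * 1025 * 1e-6 = 0.018450
w = 0.003633 m/s

0.003633


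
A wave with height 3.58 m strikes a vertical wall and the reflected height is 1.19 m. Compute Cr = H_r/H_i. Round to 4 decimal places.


Cr = H_r / H_i
Cr = 1.19 / 3.58
Cr = 0.3324

0.3324


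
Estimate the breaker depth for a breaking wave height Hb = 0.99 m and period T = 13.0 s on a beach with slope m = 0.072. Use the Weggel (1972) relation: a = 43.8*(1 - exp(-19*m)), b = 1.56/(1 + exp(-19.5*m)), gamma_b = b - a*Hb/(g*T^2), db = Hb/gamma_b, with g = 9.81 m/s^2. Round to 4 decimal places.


a = 43.8 * (1 - exp(-19 * m))
exp(-19 * 0.072) = exp(-1.3680) = 0.254616
a = 43.8 * (1 - 0.254616) = 32.647833
b = 1.56 / (1 + exp(-19.5 * m))
exp(-19.5 * 0.072) = exp(-1.4040) = 0.245613
b = 1.56 / (1 + 0.245613) = 1.252396
Hb / (g * T^2) = 0.99 / (9.81 * 13.0^2) = 0.99 / 1657.8900 = 0.00059714
gamma_b = b - a * Hb/(g*T^2) = 1.252396 - 32.647833 * 0.00059714 = 1.232900
db = Hb / gamma_b = 0.99 / 1.232900
db = 0.8030 m

0.8030
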